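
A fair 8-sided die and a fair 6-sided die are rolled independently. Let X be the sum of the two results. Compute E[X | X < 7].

14/3

P(X < 7) = 5/16.
Σ over the event: 2·1/48 + 3·1/24 + 4·1/16 + 5·1/12 + 6·5/48 = 35/24.
E[X | X < 7] = (35/24) / (5/16) = 14/3.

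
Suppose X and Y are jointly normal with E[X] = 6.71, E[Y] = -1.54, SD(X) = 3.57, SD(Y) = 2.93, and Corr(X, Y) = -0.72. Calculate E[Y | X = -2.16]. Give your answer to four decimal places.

3.7015

E[Y | X=x] = μ_Y + ρ(σ_Y/σ_X)(x − μ_X) for jointly normal variables.
E[Y | X=-2.16] = -1.54 + (-0.72)·(2.93/3.57)·(-2.16 − (6.71)) = -1.54 + (-0.59092)·(-8.87) = 3.7015.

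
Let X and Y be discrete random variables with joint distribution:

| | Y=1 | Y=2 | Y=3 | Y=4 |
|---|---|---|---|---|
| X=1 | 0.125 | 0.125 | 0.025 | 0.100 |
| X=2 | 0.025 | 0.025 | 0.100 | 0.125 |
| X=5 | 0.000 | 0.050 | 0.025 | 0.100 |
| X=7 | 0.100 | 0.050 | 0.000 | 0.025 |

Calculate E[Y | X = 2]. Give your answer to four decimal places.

P(X = 2) = 0.275.
Σ Y·P over the event = 1·(0.025) + 2·(0.025) + 3·(0.100) + 4·(0.125) = 0.875.
E[Y | X = 2] = (0.875) / (0.275) = 3.1818.

3.1818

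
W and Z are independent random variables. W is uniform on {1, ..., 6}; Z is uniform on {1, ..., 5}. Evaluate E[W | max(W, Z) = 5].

35/9

Outcomes with max(W, Z) = 5: (1,5), (2,5), (3,5), (4,5), (5,1), (5,2), (5,3), (5,4), (5,5), each with probability 1/30.
E[W | max(W, Z) = 5] = (1 + 2 + 3 + 4 + 5 + 5 + 5 + 5 + 5) / 9 = 35/9.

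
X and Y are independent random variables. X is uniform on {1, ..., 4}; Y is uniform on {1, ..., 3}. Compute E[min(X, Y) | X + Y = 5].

5/3

Outcomes with X + Y = 5: (2,3), (3,2), (4,1), each with probability 1/12.
E[min(X, Y) | X + Y = 5] = (2 + 2 + 1) / 3 = 5/3.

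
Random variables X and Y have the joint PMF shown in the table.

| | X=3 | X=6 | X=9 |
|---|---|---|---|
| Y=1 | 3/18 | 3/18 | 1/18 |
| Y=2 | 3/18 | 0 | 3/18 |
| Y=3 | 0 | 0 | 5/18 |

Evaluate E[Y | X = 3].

P(X = 3) = 1/3.
Summing Y·P(X=x,Y=y) over the conditioning event gives 1/2.
E[Y | X = 3] = (1/2) / (1/3) = 3/2.

3/2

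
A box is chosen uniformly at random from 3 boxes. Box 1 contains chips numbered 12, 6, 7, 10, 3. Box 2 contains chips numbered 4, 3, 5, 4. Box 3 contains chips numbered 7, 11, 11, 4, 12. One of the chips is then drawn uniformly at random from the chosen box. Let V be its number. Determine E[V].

103/15

E[V | box 1] = (12+6+7+10+3)/5 = 38/5.
E[V | box 2] = (4+3+5+4)/4 = 4.
E[V | box 3] = (7+11+11+4+12)/5 = 9.
By the law of total expectation,
E[V] = (1/3)·(38/5) + (1/3)·(4) + (1/3)·(9) = 103/15.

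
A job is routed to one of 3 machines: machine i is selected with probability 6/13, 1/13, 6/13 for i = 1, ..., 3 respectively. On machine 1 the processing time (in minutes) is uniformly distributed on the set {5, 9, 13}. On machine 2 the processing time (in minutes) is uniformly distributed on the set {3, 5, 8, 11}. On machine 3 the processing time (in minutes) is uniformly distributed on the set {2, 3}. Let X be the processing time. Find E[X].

303/52

E[X | machine 1] = (5+9+13)/3 = 9.
E[X | machine 2] = (3+5+8+11)/4 = 27/4.
E[X | machine 3] = (2+3)/2 = 5/2.
E[X] = (6/13)·(9) + (1/13)·(27/4) + (6/13)·(5/2) = 303/52.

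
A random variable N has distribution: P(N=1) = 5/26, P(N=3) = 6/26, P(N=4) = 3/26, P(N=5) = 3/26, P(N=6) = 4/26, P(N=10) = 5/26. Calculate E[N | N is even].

P(N is even) = 6/13.
Σ over the event: 4·3/26 + 6·2/13 + 10·5/26 = 43/13.
E[N | N is even] = (43/13) / (6/13) = 43/6.

43/6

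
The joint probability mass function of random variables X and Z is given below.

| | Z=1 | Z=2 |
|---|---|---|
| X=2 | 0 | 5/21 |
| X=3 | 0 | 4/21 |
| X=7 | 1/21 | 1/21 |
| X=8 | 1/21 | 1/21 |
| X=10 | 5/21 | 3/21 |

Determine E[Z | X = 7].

3/2

P(X = 7) = 2/21.
Σ Z·P over the event = 1·(1/21) + 2·(1/21) = 1/7.
E[Z | X = 7] = (1/7) / (2/21) = 3/2.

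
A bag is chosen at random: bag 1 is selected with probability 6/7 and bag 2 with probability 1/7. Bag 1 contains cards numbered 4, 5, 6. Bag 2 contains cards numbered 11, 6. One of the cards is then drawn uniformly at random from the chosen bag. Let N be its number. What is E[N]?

E[N | bag 1] = (4+5+6)/3 = 5.
E[N | bag 2] = (11+6)/2 = 17/2.
E[N] = (6/7)·(5) + (1/7)·(17/2) = 11/2.

11/2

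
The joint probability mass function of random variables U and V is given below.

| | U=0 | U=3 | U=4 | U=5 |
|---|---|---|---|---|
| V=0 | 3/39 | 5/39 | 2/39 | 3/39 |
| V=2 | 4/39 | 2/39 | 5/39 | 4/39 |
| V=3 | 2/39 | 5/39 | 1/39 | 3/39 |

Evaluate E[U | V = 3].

P(V = 3) = 11/39.
Σ U·P over the event = 0·(2/39) + 3·(5/39) + 4·(1/39) + 5·(3/39) = 34/39.
E[U | V = 3] = (34/39) / (11/39) = 34/11.

34/11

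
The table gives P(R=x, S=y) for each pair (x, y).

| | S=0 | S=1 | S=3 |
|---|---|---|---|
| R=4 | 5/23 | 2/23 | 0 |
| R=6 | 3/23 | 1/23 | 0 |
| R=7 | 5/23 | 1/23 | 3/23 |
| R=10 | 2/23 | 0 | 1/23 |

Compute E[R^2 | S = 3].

P(S = 3) = 4/23.
Σ R^2·P over the event = 49·(3/23) + 100·(1/23) = 247/23.
E[R^2 | S = 3] = (247/23) / (4/23) = 247/4.

247/4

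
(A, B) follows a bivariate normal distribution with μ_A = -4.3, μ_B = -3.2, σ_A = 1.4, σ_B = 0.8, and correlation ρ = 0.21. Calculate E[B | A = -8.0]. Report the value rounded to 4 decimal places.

-3.6440

The regression of B on A has slope ρ·σ_B/σ_A and passes through (μ_A, μ_B).
E[B | A=-8.0] = -3.2 + (0.21)·(0.8/1.4)·(-8.0 − (-4.3)) = -3.2 + (0.12)·(-3.7) = -3.6440.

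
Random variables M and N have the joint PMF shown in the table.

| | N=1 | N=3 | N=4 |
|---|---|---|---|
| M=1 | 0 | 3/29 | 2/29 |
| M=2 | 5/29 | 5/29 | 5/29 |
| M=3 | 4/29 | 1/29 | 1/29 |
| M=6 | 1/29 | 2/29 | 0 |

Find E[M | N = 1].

P(N = 1) = 10/29.
Σ M·P over the event = 2·(5/29) + 3·(4/29) + 6·(1/29) = 28/29.
E[M | N = 1] = (28/29) / (10/29) = 14/5.

14/5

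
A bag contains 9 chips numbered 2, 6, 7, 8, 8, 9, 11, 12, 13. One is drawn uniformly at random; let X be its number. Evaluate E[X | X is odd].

10

P(X is odd) = 4/9.
Σ over the event: 7·1/9 + 9·1/9 + 11·1/9 + 13·1/9 = 40/9.
E[X | X is odd] = (40/9) / (4/9) = 10.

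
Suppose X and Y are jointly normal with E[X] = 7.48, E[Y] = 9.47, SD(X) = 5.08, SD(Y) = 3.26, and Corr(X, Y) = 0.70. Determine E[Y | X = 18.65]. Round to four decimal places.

14.4877

The regression of Y on X has slope ρ·σ_Y/σ_X and passes through (μ_X, μ_Y).
E[Y | X=18.65] = 9.47 + (0.70)·(3.26/5.08)·(18.65 − (7.48)) = 9.47 + (0.44921)·(11.17) = 14.4877.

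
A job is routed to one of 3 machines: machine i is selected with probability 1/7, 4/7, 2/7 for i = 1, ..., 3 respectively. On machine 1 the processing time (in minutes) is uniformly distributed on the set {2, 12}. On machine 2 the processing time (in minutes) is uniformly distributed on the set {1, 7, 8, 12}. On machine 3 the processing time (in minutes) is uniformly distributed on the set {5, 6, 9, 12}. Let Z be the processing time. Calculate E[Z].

E[Z | machine 1] = (2+12)/2 = 7.
E[Z | machine 2] = (1+7+8+12)/4 = 7.
E[Z | machine 3] = (5+6+9+12)/4 = 8.
By the law of total expectation,
E[Z] = (1/7)·(7) + (4/7)·(7) + (2/7)·(8) = 51/7.

51/7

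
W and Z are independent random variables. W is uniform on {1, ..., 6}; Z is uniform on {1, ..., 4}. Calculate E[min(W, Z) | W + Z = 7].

9/4

Outcomes with W + Z = 7: (3,4), (4,3), (5,2), (6,1), each with probability 1/24.
E[min(W, Z) | W + Z = 7] = (3 + 3 + 2 + 1) / 4 = 9/4.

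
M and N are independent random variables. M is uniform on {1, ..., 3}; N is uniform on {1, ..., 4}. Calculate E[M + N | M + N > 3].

46/9

P(M + N > 3) = 3/4.
Summing (M+N)·P(x,y) over outcomes with M + N > 3 gives 23/6.
E[M + N | M + N > 3] = (23/6) / (3/4) = 46/9.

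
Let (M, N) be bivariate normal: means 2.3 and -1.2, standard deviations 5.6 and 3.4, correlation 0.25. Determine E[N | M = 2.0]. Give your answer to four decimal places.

-1.2455

E[N | M=x] = μ_N + ρ(σ_N/σ_M)(x − μ_M) for jointly normal variables.
E[N | M=2.0] = -1.2 + (0.25)·(3.4/5.6)·(2.0 − (2.3)) = -1.2 + (0.15179)·(-0.3) = -1.2455.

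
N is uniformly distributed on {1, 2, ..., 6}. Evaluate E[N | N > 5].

6

Given N > 5, N is equally likely to be any of {6}.
E[N | N > 5] = (6) / 1 = 6.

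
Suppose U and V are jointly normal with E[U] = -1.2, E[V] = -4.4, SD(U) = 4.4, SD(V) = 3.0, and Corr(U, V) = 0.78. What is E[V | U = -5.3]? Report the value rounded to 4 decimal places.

-6.5805

E[V | U=x] = μ_V + ρ(σ_V/σ_U)(x − μ_U) for jointly normal variables.
E[V | U=-5.3] = -4.4 + (0.78)·(3.0/4.4)·(-5.3 − (-1.2)) = -4.4 + (0.53182)·(-4.1) = -6.5805.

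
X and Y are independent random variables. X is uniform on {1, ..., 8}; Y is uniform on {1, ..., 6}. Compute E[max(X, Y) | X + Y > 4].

17/3

P(X + Y > 4) = 7/8.
Summing max(X,Y)·P(x,y) over outcomes with X + Y > 4 gives 119/24.
E[max(X, Y) | X + Y > 4] = (119/24) / (7/8) = 17/3.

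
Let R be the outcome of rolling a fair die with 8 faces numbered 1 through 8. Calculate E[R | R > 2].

11/2

Given R > 2, R is equally likely to be any of {3, 4, 5, 6, 7, 8}.
E[R | R > 2] = (3 + 4 + 5 + 6 + 7 + 8) / 6 = 11/2.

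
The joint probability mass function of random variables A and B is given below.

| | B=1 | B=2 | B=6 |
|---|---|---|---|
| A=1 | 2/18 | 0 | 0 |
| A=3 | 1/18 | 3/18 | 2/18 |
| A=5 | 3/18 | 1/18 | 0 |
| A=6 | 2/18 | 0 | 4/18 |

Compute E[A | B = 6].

5

P(B = 6) = 1/3.
Σ A·P over the event = 3·(2/18) + 6·(4/18) = 5/3.
E[A | B = 6] = (5/3) / (1/3) = 5.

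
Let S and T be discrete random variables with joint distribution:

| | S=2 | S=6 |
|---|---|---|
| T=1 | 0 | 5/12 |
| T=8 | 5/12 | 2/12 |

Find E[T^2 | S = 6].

19

P(S = 6) = 7/12.
Σ T^2·P over the event = 1·(5/12) + 64·(2/12) = 133/12.
E[T^2 | S = 6] = (133/12) / (7/12) = 19.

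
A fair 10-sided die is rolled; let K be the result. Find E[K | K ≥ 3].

Given K ≥ 3, K is equally likely to be any of {3, 4, 5, 6, 7, 8, 9, 10}.
E[K | K ≥ 3] = (3 + 4 + 5 + 6 + 7 + 8 + 9 + 10) / 8 = 13/2.

13/2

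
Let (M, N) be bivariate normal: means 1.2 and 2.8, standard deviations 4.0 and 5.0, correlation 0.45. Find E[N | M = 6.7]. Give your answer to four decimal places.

For a bivariate normal, E[N | M=x] = μ_N + ρ·(σ_N/σ_M)·(x − μ_M).
E[N | M=6.7] = 2.8 + (0.45)·(5.0/4.0)·(6.7 − (1.2)) = 2.8 + (0.5625)·(5.5) = 5.8938.

5.8938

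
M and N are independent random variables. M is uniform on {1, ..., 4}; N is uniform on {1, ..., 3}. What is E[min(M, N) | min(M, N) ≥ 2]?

Outcomes with min(M, N) ≥ 2: (2,2), (2,3), (3,2), (3,3), (4,2), (4,3), each with probability 1/12.
E[min(M, N) | min(M, N) ≥ 2] = (2 + 2 + 2 + 3 + 2 + 3) / 6 = 7/3.

7/3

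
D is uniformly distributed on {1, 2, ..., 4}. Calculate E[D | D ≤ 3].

Given D ≤ 3, D is equally likely to be any of {1, 2, 3}.
E[D | D ≤ 3] = (1 + 2 + 3) / 3 = 2.

2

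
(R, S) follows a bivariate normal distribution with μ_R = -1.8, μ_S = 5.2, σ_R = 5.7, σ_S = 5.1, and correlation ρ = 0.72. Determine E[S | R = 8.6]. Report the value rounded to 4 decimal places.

E[S | R=x] = μ_S + ρ(σ_S/σ_R)(x − μ_R) for jointly normal variables.
E[S | R=8.6] = 5.2 + (0.72)·(5.1/5.7)·(8.6 − (-1.8)) = 5.2 + (0.64421)·(10.4) = 11.8998.

11.8998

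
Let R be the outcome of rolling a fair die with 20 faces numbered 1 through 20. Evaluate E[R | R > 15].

18

Given R > 15, R is equally likely to be any of {16, 17, 18, 19, 20}.
E[R | R > 15] = (16 + 17 + 18 + 19 + 20) / 5 = 18.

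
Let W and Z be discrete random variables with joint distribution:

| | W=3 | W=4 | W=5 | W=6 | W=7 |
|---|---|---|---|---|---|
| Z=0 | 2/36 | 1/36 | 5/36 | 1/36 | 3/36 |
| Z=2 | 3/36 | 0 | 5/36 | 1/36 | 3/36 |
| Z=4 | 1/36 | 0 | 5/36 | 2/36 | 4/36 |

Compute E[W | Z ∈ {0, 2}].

41/8

P(Z ∈ {0, 2}) = 2/3.
Summing W·P(W=x,Z=y) over the conditioning event gives 41/12.
E[W | Z ∈ {0, 2}] = (41/12) / (2/3) = 41/8.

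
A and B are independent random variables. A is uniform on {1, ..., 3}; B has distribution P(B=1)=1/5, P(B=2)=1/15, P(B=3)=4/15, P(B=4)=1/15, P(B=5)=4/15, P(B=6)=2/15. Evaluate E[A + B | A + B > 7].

33/4

P(A + B > 7) = 8/45.
Summing (A+B)·P(x,y) over outcomes with A + B > 7 gives 22/15.
E[A + B | A + B > 7] = (22/15) / (8/45) = 33/4.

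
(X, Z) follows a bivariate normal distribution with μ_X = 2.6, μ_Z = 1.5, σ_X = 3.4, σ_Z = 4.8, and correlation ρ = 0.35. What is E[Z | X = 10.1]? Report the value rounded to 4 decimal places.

5.2059

For a bivariate normal, E[Z | X=x] = μ_Z + ρ·(σ_Z/σ_X)·(x − μ_X).
E[Z | X=10.1] = 1.5 + (0.35)·(4.8/3.4)·(10.1 − (2.6)) = 1.5 + (0.49412)·(7.5) = 5.2059.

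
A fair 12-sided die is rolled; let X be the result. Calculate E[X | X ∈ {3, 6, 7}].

P(X ∈ {3, 6, 7}) = 1/4.
Σ over the event: 3·1/12 + 6·1/12 + 7·1/12 = 4/3.
E[X | X ∈ {3, 6, 7}] = (4/3) / (1/4) = 16/3.

16/3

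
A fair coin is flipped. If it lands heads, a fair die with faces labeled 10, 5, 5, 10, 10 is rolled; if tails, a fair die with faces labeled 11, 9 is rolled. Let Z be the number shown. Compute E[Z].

E[Z | heads] = (10+5+5+10+10)/5 = 8.
E[Z | tails] = (11+9)/2 = 10.
By the law of total expectation,
E[Z] = (1/2)·(8) + (1/2)·(10) = 9.

9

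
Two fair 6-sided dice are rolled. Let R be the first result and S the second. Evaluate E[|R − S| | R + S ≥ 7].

P(R + S ≥ 7) = 7/12.
Summing |R−S|·P(x,y) over outcomes with R + S ≥ 7 gives 11/9.
E[|R − S| | R + S ≥ 7] = (11/9) / (7/12) = 44/21.

44/21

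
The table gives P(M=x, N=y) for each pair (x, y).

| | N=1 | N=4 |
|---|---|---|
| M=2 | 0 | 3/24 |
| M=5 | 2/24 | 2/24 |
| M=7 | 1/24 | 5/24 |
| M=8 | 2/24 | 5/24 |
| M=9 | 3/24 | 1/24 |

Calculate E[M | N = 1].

P(N = 1) = 1/3.
Σ M·P over the event = 5·(2/24) + 7·(1/24) + 8·(2/24) + 9·(3/24) = 5/2.
E[M | N = 1] = (5/2) / (1/3) = 15/2.

15/2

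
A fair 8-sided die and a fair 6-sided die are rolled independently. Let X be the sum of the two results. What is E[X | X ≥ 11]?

P(X ≥ 11) = 5/24.
Σ over the event: 11·1/12 + 12·1/16 + 13·1/24 + 14·1/48 = 5/2.
E[X | X ≥ 11] = (5/2) / (5/24) = 12.

12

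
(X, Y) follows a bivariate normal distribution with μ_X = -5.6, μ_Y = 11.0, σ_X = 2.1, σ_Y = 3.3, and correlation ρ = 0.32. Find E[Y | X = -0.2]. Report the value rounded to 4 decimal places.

13.7154

For a bivariate normal, E[Y | X=x] = μ_Y + ρ·(σ_Y/σ_X)·(x − μ_X).
E[Y | X=-0.2] = 11.0 + (0.32)·(3.3/2.1)·(-0.2 − (-5.6)) = 11.0 + (0.50286)·(5.4) = 13.7154.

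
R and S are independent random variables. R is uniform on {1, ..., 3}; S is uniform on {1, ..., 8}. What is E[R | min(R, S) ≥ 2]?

P(min(R, S) ≥ 2) = 7/12.
Summing R·P(x,y) over outcomes with min(R, S) ≥ 2 gives 35/24.
E[R | min(R, S) ≥ 2] = (35/24) / (7/12) = 5/2.

5/2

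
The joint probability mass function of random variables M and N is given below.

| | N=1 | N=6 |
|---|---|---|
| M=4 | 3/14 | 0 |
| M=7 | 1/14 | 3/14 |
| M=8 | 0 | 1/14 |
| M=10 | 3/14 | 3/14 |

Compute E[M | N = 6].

P(N = 6) = 1/2.
Σ M·P over the event = 7·(3/14) + 8·(1/14) + 10·(3/14) = 59/14.
E[M | N = 6] = (59/14) / (1/2) = 59/7.

59/7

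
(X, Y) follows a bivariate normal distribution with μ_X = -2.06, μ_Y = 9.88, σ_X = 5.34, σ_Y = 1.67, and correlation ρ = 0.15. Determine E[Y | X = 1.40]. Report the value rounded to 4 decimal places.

For a bivariate normal, E[Y | X=x] = μ_Y + ρ·(σ_Y/σ_X)·(x − μ_X).
E[Y | X=1.40] = 9.88 + (0.15)·(1.67/5.34)·(1.40 − (-2.06)) = 9.88 + (0.04691)·(3.46) = 10.0423.

10.0423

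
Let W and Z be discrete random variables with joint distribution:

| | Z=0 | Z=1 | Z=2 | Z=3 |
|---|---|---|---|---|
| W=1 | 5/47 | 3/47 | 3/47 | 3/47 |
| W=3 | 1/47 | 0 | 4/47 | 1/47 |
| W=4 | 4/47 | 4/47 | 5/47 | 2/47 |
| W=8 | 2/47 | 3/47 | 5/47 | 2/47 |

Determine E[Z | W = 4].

4/3

P(W = 4) = 15/47.
Σ Z·P over the event = 0·(4/47) + 1·(4/47) + 2·(5/47) + 3·(2/47) = 20/47.
E[Z | W = 4] = (20/47) / (15/47) = 4/3.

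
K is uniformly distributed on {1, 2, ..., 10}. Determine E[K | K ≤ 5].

3

Given K ≤ 5, K is equally likely to be any of {1, 2, 3, 4, 5}.
E[K | K ≤ 5] = (1 + 2 + 3 + 4 + 5) / 5 = 3.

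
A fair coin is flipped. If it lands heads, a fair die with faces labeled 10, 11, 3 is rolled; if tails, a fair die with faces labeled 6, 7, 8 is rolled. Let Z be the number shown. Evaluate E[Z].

E[Z | heads] = (10+11+3)/3 = 8.
E[Z | tails] = (6+7+8)/3 = 7.
By the law of total expectation,
E[Z] = (1/2)·(8) + (1/2)·(7) = 15/2.

15/2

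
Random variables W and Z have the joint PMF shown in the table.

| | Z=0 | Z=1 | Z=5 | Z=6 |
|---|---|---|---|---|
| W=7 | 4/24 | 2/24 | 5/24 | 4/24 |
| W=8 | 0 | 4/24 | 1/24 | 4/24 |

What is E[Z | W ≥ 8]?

P(W ≥ 8) = 3/8.
Σ Z·P over the event = 1·(4/24) + 5·(1/24) + 6·(4/24) = 11/8.
E[Z | W ≥ 8] = (11/8) / (3/8) = 11/3.

11/3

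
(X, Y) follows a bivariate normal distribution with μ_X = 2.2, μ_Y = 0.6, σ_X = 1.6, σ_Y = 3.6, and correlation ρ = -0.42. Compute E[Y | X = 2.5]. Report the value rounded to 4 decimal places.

0.3165

E[Y | X=x] = μ_Y + ρ(σ_Y/σ_X)(x − μ_X) for jointly normal variables.
E[Y | X=2.5] = 0.6 + (-0.42)·(3.6/1.6)·(2.5 − (2.2)) = 0.6 + (-0.945)·(0.3) = 0.3165.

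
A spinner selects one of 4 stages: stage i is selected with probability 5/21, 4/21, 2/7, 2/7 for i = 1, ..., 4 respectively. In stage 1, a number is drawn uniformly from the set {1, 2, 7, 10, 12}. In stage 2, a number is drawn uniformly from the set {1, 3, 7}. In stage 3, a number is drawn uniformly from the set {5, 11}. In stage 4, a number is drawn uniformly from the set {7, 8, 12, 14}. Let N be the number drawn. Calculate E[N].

E[N | stage 1] = (1+2+7+10+12)/5 = 32/5.
E[N | stage 2] = (1+3+7)/3 = 11/3.
E[N | stage 3] = (5+11)/2 = 8.
E[N | stage 4] = (7+8+12+14)/4 = 41/4.
By the law of total expectation,
E[N] = (5/21)·(32/5) + (4/21)·(11/3) + (2/7)·(8) + (2/7)·(41/4) = 937/126.

937/126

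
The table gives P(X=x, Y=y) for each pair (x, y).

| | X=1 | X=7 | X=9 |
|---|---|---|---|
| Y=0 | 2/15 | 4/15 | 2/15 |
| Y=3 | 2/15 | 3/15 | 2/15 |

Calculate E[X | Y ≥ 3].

P(Y ≥ 3) = 7/15.
Σ X·P over the event = 1·(2/15) + 7·(3/15) + 9·(2/15) = 41/15.
E[X | Y ≥ 3] = (41/15) / (7/15) = 41/7.

41/7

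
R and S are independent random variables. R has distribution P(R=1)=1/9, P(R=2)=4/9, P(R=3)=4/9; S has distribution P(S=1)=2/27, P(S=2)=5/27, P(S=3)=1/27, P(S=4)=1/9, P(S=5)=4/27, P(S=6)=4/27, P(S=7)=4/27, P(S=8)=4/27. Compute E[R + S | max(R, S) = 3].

180/37

P(max(R, S) = 3) = 37/243.
Summing (R+S)·P(x,y) over outcomes with max(R, S) = 3 gives 20/27.
E[R + S | max(R, S) = 3] = (20/27) / (37/243) = 180/37.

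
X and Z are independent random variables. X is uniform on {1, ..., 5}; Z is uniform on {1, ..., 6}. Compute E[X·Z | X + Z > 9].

79/3

Outcomes with X + Z > 9: (4,6), (5,5), (5,6), each with probability 1/30.
E[X·Z | X + Z > 9] = (24 + 25 + 30) / 3 = 79/3.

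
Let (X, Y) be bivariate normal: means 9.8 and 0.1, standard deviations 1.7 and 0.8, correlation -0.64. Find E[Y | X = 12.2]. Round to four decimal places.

For a bivariate normal, E[Y | X=x] = μ_Y + ρ·(σ_Y/σ_X)·(x − μ_X).
E[Y | X=12.2] = 0.1 + (-0.64)·(0.8/1.7)·(12.2 − (9.8)) = 0.1 + (-0.30118)·(2.4) = -0.6228.

-0.6228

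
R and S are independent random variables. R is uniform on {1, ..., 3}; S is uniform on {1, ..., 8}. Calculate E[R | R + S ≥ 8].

20/9

Outcomes with R + S ≥ 8: (1,7), (1,8), (2,6), (2,7), (2,8), (3,5), (3,6), (3,7), (3,8), each with probability 1/24.
E[R | R + S ≥ 8] = (1 + 1 + 2 + 2 + 2 + 3 + 3 + 3 + 3) / 9 = 20/9.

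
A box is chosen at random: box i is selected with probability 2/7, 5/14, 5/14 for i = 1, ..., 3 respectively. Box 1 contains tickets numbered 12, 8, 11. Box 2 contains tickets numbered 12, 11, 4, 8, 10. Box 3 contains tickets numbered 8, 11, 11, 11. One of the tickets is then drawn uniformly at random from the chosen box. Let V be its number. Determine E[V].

E[V | box 1] = (12+8+11)/3 = 31/3.
E[V | box 2] = (12+11+4+8+10)/5 = 9.
E[V | box 3] = (8+11+11+11)/4 = 41/4.
By the law of total expectation,
E[V] = (2/7)·(31/3) + (5/14)·(9) + (5/14)·(41/4) = 1651/168.

1651/168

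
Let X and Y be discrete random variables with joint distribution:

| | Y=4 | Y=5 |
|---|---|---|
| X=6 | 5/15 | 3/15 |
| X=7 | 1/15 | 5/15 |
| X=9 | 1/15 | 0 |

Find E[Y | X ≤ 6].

P(X ≤ 6) = 8/15.
Summing Y·P(X=x,Y=y) over the conditioning event gives 7/3.
E[Y | X ≤ 6] = (7/3) / (8/15) = 35/8.

35/8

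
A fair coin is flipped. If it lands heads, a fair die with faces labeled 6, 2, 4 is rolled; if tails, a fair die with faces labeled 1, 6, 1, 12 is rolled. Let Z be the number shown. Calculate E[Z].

9/2

E[Z | heads] = (6+2+4)/3 = 4.
E[Z | tails] = (1+6+1+12)/4 = 5.
By the law of total expectation,
E[Z] = (1/2)·(4) + (1/2)·(5) = 9/2.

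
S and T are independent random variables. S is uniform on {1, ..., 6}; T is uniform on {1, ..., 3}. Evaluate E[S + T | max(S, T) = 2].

10/3

P(max(S, T) = 2) = 1/6.
Summing (S+T)·P(x,y) over outcomes with max(S, T) = 2 gives 5/9.
E[S + T | max(S, T) = 2] = (5/9) / (1/6) = 10/3.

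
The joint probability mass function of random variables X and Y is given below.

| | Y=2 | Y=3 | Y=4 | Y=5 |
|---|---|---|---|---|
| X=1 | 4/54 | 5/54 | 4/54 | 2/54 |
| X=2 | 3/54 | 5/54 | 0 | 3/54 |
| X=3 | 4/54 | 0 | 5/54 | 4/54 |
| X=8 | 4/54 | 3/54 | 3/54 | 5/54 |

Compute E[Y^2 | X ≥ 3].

P(X ≥ 3) = 14/27.
Σ Y^2·P over the event = 4·(4/54) + 16·(5/54) + 25·(4/54) + 4·(4/54) + 9·(3/54) + 16·(3/54) + 25·(5/54) = 206/27.
E[Y^2 | X ≥ 3] = (206/27) / (14/27) = 103/7.

103/7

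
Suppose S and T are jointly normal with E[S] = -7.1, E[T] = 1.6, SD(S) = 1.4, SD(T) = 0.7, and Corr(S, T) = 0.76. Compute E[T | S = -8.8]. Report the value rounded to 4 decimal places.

For a bivariate normal, E[T | S=x] = μ_T + ρ·(σ_T/σ_S)·(x − μ_S).
E[T | S=-8.8] = 1.6 + (0.76)·(0.7/1.4)·(-8.8 − (-7.1)) = 1.6 + (0.38)·(-1.7) = 0.9540.

0.9540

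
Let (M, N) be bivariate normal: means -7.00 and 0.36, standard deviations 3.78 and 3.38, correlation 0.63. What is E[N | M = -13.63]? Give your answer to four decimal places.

-3.3749

For a bivariate normal, E[N | M=x] = μ_N + ρ·(σ_N/σ_M)·(x − μ_M).
E[N | M=-13.63] = 0.36 + (0.63)·(3.38/3.78)·(-13.63 − (-7.00)) = 0.36 + (0.56333)·(-6.63) = -3.3749.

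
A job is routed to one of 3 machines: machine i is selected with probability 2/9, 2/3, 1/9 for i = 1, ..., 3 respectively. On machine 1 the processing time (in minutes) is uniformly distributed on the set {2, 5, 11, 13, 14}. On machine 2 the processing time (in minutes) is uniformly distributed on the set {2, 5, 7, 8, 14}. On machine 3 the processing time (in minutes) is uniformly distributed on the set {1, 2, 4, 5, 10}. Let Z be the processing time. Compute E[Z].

328/45

E[Z | machine 1] = (2+5+11+13+14)/5 = 9.
E[Z | machine 2] = (2+5+7+8+14)/5 = 36/5.
E[Z | machine 3] = (1+2+4+5+10)/5 = 22/5.
By the law of total expectation,
E[Z] = (2/9)·(9) + (2/3)·(36/5) + (1/9)·(22/5) = 328/45.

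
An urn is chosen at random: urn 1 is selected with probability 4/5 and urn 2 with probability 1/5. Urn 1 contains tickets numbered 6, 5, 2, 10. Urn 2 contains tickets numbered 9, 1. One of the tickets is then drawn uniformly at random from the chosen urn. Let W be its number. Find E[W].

E[W | urn 1] = (6+5+2+10)/4 = 23/4.
E[W | urn 2] = (9+1)/2 = 5.
E[W] = (4/5)·(23/4) + (1/5)·(5) = 28/5.

28/5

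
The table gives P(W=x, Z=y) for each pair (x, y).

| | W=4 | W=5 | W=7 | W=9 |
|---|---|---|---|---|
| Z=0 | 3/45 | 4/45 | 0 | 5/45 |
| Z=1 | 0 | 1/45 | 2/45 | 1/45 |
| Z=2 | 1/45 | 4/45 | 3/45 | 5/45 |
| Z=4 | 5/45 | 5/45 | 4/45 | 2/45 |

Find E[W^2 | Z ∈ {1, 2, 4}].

1435/33

P(Z ∈ {1, 2, 4}) = 11/15.
Summing W^2·P(W=x,Z=y) over the conditioning event gives 287/9.
E[W^2 | Z ∈ {1, 2, 4}] = (287/9) / (11/15) = 1435/33.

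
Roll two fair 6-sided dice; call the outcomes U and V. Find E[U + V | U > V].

P(U > V) = 5/12.
Summing (U+V)·P(x,y) over outcomes with U > V gives 35/12.
E[U + V | U > V] = (35/12) / (5/12) = 7.

7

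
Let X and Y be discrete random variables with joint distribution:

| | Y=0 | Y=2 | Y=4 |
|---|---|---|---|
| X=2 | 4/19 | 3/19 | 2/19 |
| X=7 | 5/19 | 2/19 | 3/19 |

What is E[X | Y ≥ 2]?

P(Y ≥ 2) = 10/19.
Σ X·P over the event = 2·(3/19) + 2·(2/19) + 7·(2/19) + 7·(3/19) = 45/19.
E[X | Y ≥ 2] = (45/19) / (10/19) = 9/2.

9/2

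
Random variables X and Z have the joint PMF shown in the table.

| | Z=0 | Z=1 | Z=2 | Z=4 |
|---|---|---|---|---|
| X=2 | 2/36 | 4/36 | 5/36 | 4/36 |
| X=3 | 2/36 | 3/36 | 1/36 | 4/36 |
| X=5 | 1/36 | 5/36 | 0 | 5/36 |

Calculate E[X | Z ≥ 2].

P(Z ≥ 2) = 19/36.
Σ X·P over the event = 2·(5/36) + 2·(4/36) + 3·(1/36) + 3·(4/36) + 5·(5/36) = 29/18.
E[X | Z ≥ 2] = (29/18) / (19/36) = 58/19.

58/19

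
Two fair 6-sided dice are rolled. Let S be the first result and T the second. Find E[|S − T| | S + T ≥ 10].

P(S + T ≥ 10) = 1/6.
Summing |S−T|·P(x,y) over outcomes with S + T ≥ 10 gives 1/6.
E[|S − T| | S + T ≥ 10] = (1/6) / (1/6) = 1.

1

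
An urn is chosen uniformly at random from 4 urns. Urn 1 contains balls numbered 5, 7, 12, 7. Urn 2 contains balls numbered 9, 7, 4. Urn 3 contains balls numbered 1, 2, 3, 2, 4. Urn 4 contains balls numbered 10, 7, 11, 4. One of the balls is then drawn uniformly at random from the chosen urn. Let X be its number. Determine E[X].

E[X | urn 1] = (5+7+12+7)/4 = 31/4.
E[X | urn 2] = (9+7+4)/3 = 20/3.
E[X | urn 3] = (1+2+3+2+4)/5 = 12/5.
E[X | urn 4] = (10+7+11+4)/4 = 8.
By the law of total expectation,
E[X] = (1/4)·(31/4) + (1/4)·(20/3) + (1/4)·(12/5) + (1/4)·(8) = 1489/240.

1489/240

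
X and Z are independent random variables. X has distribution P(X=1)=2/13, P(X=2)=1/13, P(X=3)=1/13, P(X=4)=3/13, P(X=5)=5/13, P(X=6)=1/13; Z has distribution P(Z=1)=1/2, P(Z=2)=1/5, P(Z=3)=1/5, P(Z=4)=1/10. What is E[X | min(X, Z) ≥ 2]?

48/11

P(min(X, Z) ≥ 2) = 11/26.
Summing X·P(x,y) over outcomes with min(X, Z) ≥ 2 gives 24/13.
E[X | min(X, Z) ≥ 2] = (24/13) / (11/26) = 48/11.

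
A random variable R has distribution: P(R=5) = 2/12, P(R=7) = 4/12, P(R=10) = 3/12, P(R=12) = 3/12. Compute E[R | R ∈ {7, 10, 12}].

P(R ∈ {7, 10, 12}) = 5/6.
Σ over the event: 7·1/3 + 10·1/4 + 12·1/4 = 47/6.
E[R | R ∈ {7, 10, 12}] = (47/6) / (5/6) = 47/5.

47/5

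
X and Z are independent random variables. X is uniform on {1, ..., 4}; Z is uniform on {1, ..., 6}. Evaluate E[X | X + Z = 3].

3/2

Outcomes with X + Z = 3: (1,2), (2,1), each with probability 1/24.
E[X | X + Z = 3] = (1 + 2) / 2 = 3/2.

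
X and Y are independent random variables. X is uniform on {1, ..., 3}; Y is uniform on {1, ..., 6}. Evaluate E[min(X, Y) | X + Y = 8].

5/2

Outcomes with X + Y = 8: (2,6), (3,5), each with probability 1/18.
E[min(X, Y) | X + Y = 8] = (2 + 3) / 2 = 5/2.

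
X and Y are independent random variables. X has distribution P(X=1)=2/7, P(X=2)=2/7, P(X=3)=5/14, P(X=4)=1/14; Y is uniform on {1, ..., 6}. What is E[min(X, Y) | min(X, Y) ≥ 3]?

P(min(X, Y) ≥ 3) = 2/7.
Summing min(X,Y)·P(x,y) over outcomes with min(X, Y) ≥ 3 gives 25/28.
E[min(X, Y) | min(X, Y) ≥ 3] = (25/28) / (2/7) = 25/8.

25/8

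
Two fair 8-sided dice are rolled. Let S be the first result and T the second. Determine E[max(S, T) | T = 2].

37/8

Outcomes with T = 2: (1,2), (2,2), (3,2), (4,2), (5,2), (6,2), (7,2), (8,2), each with probability 1/64.
E[max(S, T) | T = 2] = (2 + 2 + 3 + 4 + 5 + 6 + 7 + 8) / 8 = 37/8.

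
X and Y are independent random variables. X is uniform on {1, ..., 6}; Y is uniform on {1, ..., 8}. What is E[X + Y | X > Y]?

P(X > Y) = 5/16.
Summing (X+Y)·P(x,y) over outcomes with X > Y gives 35/16.
E[X + Y | X > Y] = (35/16) / (5/16) = 7.

7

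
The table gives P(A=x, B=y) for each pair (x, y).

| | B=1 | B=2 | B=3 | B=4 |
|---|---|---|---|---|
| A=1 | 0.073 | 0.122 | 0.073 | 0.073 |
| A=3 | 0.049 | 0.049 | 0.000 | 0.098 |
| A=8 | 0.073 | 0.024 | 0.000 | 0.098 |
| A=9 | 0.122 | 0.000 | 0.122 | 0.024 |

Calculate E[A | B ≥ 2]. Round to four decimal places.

4.3909

P(B ≥ 2) = 0.683.
Summing A·P(A=x,B=y) over the conditioning event gives 2.999.
E[A | B ≥ 2] = (2.999) / (0.683) = 4.3909.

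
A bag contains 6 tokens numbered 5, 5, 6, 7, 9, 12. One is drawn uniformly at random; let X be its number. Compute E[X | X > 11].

P(X > 11) = 1/6.
Σ over the event: 12·1/6 = 2.
E[X | X > 11] = (2) / (1/6) = 12.

12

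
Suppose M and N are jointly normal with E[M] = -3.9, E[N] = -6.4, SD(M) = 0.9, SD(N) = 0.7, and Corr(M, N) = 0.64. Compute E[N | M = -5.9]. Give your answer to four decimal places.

E[N | M=x] = μ_N + ρ(σ_N/σ_M)(x − μ_M) for jointly normal variables.
E[N | M=-5.9] = -6.4 + (0.64)·(0.7/0.9)·(-5.9 − (-3.9)) = -6.4 + (0.49778)·(-2) = -7.3956.

-7.3956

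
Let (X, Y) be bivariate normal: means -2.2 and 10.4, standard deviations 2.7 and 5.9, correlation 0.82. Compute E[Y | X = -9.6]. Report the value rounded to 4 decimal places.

-2.8597

E[Y | X=x] = μ_Y + ρ(σ_Y/σ_X)(x − μ_X) for jointly normal variables.
E[Y | X=-9.6] = 10.4 + (0.82)·(5.9/2.7)·(-9.6 − (-2.2)) = 10.4 + (1.79185)·(-7.4) = -2.8597.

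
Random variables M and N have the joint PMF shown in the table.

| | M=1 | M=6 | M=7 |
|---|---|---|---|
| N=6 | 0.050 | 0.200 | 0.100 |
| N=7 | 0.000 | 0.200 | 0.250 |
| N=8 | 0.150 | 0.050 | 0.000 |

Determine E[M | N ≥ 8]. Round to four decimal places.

P(N ≥ 8) = 0.200.
Σ M·P over the event = 1·(0.150) + 6·(0.050) = 0.450.
E[M | N ≥ 8] = (0.450) / (0.200) = 2.2500.

2.2500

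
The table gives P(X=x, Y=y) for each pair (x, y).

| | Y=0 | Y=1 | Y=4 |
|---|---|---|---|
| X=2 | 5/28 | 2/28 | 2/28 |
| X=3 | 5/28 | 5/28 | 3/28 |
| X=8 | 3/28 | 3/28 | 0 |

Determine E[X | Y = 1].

43/10

P(Y = 1) = 5/14.
Σ X·P over the event = 2·(2/28) + 3·(5/28) + 8·(3/28) = 43/28.
E[X | Y = 1] = (43/28) / (5/14) = 43/10.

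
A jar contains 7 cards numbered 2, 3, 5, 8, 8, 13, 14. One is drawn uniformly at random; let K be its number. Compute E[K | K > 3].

P(K > 3) = 5/7.
Σ over the event: 5·1/7 + 8·2/7 + 13·1/7 + 14·1/7 = 48/7.
E[K | K > 3] = (48/7) / (5/7) = 48/5.

48/5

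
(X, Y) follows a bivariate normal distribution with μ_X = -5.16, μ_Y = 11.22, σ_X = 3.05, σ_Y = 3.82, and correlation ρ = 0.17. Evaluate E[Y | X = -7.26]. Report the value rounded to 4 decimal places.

10.7729

The regression of Y on X has slope ρ·σ_Y/σ_X and passes through (μ_X, μ_Y).
E[Y | X=-7.26] = 11.22 + (0.17)·(3.82/3.05)·(-7.26 − (-5.16)) = 11.22 + (0.21292)·(-2.1) = 10.7729.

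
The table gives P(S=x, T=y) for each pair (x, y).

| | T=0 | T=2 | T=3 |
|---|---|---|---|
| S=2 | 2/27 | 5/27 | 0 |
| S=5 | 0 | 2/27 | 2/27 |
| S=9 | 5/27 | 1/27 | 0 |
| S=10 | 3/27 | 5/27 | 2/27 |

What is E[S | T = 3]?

P(T = 3) = 4/27.
Summing S·P(S=x,T=y) over the conditioning event gives 10/9.
E[S | T = 3] = (10/9) / (4/27) = 15/2.

15/2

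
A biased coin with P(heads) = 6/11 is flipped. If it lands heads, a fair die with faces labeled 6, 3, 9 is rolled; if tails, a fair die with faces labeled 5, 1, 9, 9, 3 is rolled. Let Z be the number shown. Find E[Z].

63/11

E[Z | heads] = (6+3+9)/3 = 6.
E[Z | tails] = (5+1+9+9+3)/5 = 27/5.
E[Z] = (6/11)·(6) + (5/11)·(27/5) = 63/11.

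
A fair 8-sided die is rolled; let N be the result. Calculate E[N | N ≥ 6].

Given N ≥ 6, N is equally likely to be any of {6, 7, 8}.
E[N | N ≥ 6] = (6 + 7 + 8) / 3 = 7.

7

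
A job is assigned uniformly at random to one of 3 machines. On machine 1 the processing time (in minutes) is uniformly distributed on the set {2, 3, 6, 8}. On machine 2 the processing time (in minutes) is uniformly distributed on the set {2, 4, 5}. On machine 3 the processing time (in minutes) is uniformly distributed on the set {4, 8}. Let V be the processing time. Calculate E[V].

173/36

E[V | machine 1] = (2+3+6+8)/4 = 19/4.
E[V | machine 2] = (2+4+5)/3 = 11/3.
E[V | machine 3] = (4+8)/2 = 6.
By the law of total expectation,
E[V] = (1/3)·(19/4) + (1/3)·(11/3) + (1/3)·(6) = 173/36.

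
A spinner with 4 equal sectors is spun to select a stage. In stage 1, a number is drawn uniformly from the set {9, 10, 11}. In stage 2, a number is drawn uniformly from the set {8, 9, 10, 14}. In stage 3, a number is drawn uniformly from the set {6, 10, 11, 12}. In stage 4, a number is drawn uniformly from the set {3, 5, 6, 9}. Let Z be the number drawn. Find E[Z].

E[Z | stage 1] = (9+10+11)/3 = 10.
E[Z | stage 2] = (8+9+10+14)/4 = 41/4.
E[Z | stage 3] = (6+10+11+12)/4 = 39/4.
E[Z | stage 4] = (3+5+6+9)/4 = 23/4.
By the law of total expectation,
E[Z] = (1/4)·(10) + (1/4)·(41/4) + (1/4)·(39/4) + (1/4)·(23/4) = 143/16.

143/16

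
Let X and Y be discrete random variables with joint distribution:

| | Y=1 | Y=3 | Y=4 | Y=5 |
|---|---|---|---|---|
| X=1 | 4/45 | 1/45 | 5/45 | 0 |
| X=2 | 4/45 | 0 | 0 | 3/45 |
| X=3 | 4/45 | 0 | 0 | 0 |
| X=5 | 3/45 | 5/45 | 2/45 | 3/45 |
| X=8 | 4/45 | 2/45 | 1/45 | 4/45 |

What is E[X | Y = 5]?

53/10

P(Y = 5) = 2/9.
Summing X·P(X=x,Y=y) over the conditioning event gives 53/45.
E[X | Y = 5] = (53/45) / (2/9) = 53/10.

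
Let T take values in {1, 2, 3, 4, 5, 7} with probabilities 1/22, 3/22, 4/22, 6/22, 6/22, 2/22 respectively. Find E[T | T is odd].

P(T is odd) = 13/22.
Σ over the event: 1·1/22 + 3·2/11 + 5·3/11 + 7·1/11 = 57/22.
E[T | T is odd] = (57/22) / (13/22) = 57/13.

57/13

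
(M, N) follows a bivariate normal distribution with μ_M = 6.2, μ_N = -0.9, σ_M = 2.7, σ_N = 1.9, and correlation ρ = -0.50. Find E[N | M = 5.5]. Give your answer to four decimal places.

For a bivariate normal, E[N | M=x] = μ_N + ρ·(σ_N/σ_M)·(x − μ_M).
E[N | M=5.5] = -0.9 + (-0.50)·(1.9/2.7)·(5.5 − (6.2)) = -0.9 + (-0.35185)·(-0.7) = -0.6537.

-0.6537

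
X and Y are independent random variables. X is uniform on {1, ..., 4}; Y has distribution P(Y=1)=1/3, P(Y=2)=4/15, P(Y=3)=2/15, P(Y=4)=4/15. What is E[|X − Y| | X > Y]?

P(X > Y) = 5/12.
Summing |X−Y|·P(x,y) over outcomes with X > Y gives 11/15.
E[|X − Y| | X > Y] = (11/15) / (5/12) = 44/25.

44/25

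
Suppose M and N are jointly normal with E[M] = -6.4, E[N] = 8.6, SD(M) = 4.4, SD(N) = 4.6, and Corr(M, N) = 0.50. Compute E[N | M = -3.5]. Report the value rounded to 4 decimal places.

For a bivariate normal, E[N | M=x] = μ_N + ρ·(σ_N/σ_M)·(x − μ_M).
E[N | M=-3.5] = 8.6 + (0.50)·(4.6/4.4)·(-3.5 − (-6.4)) = 8.6 + (0.52273)·(2.9) = 10.1159.

10.1159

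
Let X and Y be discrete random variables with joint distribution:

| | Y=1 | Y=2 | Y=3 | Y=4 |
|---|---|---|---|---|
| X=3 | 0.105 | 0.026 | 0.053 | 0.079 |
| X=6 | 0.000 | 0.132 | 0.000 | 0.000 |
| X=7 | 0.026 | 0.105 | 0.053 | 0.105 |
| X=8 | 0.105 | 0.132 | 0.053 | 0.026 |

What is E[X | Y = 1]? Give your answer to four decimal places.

P(Y = 1) = 0.236.
Summing X·P(X=x,Y=y) over the conditioning event gives 1.337.
E[X | Y = 1] = (1.337) / (0.236) = 5.6653.

5.6653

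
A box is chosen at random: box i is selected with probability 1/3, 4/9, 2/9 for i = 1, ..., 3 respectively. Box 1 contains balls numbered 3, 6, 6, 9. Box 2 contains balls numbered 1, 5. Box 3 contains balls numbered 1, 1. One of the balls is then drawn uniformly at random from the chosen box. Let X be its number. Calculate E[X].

32/9

E[X | box 1] = (3+6+6+9)/4 = 6.
E[X | box 2] = (1+5)/2 = 3.
E[X | box 3] = (1+1)/2 = 1.
By the law of total expectation,
E[X] = (1/3)·(6) + (4/9)·(3) + (2/9)·(1) = 32/9.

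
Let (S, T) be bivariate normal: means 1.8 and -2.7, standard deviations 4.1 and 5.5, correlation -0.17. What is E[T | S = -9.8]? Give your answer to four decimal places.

-0.0546

For a bivariate normal, E[T | S=x] = μ_T + ρ·(σ_T/σ_S)·(x − μ_S).
E[T | S=-9.8] = -2.7 + (-0.17)·(5.5/4.1)·(-9.8 − (1.8)) = -2.7 + (-0.22805)·(-11.6) = -0.0546.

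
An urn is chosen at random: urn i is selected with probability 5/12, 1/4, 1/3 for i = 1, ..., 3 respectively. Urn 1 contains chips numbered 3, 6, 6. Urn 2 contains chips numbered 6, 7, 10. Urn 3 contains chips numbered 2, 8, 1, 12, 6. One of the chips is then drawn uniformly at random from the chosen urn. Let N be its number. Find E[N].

E[N | urn 1] = (3+6+6)/3 = 5.
E[N | urn 2] = (6+7+10)/3 = 23/3.
E[N | urn 3] = (2+8+1+12+6)/5 = 29/5.
By the law of total expectation,
E[N] = (5/12)·(5) + (1/4)·(23/3) + (1/3)·(29/5) = 89/15.

89/15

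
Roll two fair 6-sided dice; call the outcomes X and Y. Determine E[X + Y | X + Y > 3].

P(X + Y > 3) = 11/12.
Summing (X+Y)·P(x,y) over outcomes with X + Y > 3 gives 61/9.
E[X + Y | X + Y > 3] = (61/9) / (11/12) = 244/33.

244/33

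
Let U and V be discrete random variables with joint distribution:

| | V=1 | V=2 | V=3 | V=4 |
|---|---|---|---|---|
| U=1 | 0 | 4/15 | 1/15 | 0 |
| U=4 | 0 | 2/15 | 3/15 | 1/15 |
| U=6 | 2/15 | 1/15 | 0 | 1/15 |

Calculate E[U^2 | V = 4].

26

P(V = 4) = 2/15.
Σ U^2·P over the event = 16·(1/15) + 36·(1/15) = 52/15.
E[U^2 | V = 4] = (52/15) / (2/15) = 26.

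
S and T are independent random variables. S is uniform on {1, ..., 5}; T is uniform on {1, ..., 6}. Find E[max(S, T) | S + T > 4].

14/3

P(S + T > 4) = 4/5.
Summing max(S,T)·P(x,y) over outcomes with S + T > 4 gives 56/15.
E[max(S, T) | S + T > 4] = (56/15) / (4/5) = 14/3.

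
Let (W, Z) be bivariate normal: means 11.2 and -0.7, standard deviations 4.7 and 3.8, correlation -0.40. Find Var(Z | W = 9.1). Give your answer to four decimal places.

12.1296

For a bivariate normal, Var(Z | W=x) = σ_Z²(1 − ρ²).
Var(Z | W=9.1) = (3.8)²·(1 − (-0.40)²) = 14.44·0.84 = 12.1296.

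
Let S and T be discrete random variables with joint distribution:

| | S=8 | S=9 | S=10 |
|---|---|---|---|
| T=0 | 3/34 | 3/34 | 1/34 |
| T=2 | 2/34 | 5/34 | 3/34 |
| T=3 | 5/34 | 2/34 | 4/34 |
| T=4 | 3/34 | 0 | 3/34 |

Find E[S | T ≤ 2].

P(T ≤ 2) = 1/2.
Σ S·P over the event = 8·(3/34) + 8·(2/34) + 9·(3/34) + 9·(5/34) + 10·(1/34) + 10·(3/34) = 76/17.
E[S | T ≤ 2] = (76/17) / (1/2) = 152/17.

152/17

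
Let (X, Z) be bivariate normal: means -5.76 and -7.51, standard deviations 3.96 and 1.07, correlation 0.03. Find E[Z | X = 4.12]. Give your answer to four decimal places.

For a bivariate normal, E[Z | X=x] = μ_Z + ρ·(σ_Z/σ_X)·(x − μ_X).
E[Z | X=4.12] = -7.51 + (0.03)·(1.07/3.96)·(4.12 − (-5.76)) = -7.51 + (0.0081061)·(9.88) = -7.4299.

-7.4299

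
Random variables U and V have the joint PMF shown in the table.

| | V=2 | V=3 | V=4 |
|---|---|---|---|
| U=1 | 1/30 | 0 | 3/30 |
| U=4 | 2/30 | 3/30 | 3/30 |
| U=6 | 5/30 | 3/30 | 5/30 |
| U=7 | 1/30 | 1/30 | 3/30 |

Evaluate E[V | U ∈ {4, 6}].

64/21

P(U ∈ {4, 6}) = 7/10.
Σ V·P over the event = 2·(2/30) + 3·(3/30) + 4·(3/30) + 2·(5/30) + 3·(3/30) + 4·(5/30) = 32/15.
E[V | U ∈ {4, 6}] = (32/15) / (7/10) = 64/21.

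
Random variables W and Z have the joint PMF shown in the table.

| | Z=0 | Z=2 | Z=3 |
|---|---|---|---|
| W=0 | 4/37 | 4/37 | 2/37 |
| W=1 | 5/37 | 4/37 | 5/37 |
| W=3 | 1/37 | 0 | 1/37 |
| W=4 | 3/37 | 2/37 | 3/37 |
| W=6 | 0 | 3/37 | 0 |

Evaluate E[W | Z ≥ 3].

P(Z ≥ 3) = 11/37.
Summing W·P(W=x,Z=y) over the conditioning event gives 20/37.
E[W | Z ≥ 3] = (20/37) / (11/37) = 20/11.

20/11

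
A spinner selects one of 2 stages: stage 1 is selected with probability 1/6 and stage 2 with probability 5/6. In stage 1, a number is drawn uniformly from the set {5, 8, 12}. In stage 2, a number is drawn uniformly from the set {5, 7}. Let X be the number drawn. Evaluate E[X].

E[X | stage 1] = (5+8+12)/3 = 25/3.
E[X | stage 2] = (5+7)/2 = 6.
E[X] = (1/6)·(25/3) + (5/6)·(6) = 115/18.

115/18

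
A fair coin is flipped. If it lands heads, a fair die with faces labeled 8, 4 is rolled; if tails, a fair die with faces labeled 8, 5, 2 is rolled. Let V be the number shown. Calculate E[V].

11/2

E[V | heads] = (8+4)/2 = 6.
E[V | tails] = (8+5+2)/3 = 5.
E[V] = (1/2)·(6) + (1/2)·(5) = 11/2.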